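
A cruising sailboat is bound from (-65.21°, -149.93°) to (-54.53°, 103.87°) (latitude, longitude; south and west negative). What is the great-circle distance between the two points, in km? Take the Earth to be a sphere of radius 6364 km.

Haversine: a = sin²(Δφ/2)+cos φ₁ cos φ₂ sin²(Δλ/2) = 0.16425;  σ = 2·atan2(√a,√(1−a))
σ = 47.818° → d = Rσ = 6364·0.83458 = 5311 km

5311 km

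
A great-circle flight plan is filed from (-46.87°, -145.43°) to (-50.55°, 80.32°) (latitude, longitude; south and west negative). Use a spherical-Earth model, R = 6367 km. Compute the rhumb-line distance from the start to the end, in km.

Δψ = ln[tan(π/4+φ₂/2)/tan(π/4+φ₁/2)] = -0.0974;  Δφ = -0.0642 rad,  Δλ = -2.3431 rad
q = Δφ/Δψ = 0.6595
d = R·√(Δφ² + q²Δλ²) = 6367·1.54652 = 9847 km

9847 km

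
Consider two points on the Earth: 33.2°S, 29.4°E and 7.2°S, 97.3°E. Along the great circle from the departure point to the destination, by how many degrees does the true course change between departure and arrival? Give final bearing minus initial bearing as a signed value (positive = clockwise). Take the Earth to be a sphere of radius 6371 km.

Initial bearing θ₁ = atan2(sin Δλ cos φ₂, cos φ₁ sin φ₂ − sin φ₁ cos φ₂ cos Δλ) = 83.82°
Final bearing θ₂ = (initial bearing from the destination back to the start) + 180° = 56.98°
Δθ = θ₂ − θ₁ = -26.8°

-26.8°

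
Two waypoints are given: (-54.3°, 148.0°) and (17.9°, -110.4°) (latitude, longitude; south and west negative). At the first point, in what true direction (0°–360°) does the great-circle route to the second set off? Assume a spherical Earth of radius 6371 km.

θ = atan2( sin Δλ·cos φ₂ ,  cos φ₁ sin φ₂ − sin φ₁ cos φ₂ cos Δλ )
  = atan2(+0.9322, +0.0240) = 88.53°

88.5°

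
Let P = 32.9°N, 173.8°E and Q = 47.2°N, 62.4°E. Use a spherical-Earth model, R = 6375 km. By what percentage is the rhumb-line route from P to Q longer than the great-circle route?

8.7%

Great circle: σ = 1.3792 rad → d_gc = Rσ = 8792.6 km
Rhumb: Δφ = +0.2496, Δλ = -1.9443, Δψ = +0.3281, q = Δφ/Δψ = 0.7607 → d_rh = R√(Δφ²+q²Δλ²) = 9561.6 km
Excess = (9561.6 − 8792.6) / 8792.6 = 769.0 / 8792.6 = 8.746% ≈ 8.7%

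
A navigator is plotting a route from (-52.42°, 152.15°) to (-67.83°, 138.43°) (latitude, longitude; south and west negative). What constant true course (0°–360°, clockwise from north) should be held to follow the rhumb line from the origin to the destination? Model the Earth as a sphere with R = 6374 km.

Δψ = ln[tan(π/4+φ₂/2)/tan(π/4+φ₁/2)] = -0.5519
Δλ = -0.2395 rad (taken the short way round)
course = atan2(Δλ, Δψ) = 203.45°

203.5°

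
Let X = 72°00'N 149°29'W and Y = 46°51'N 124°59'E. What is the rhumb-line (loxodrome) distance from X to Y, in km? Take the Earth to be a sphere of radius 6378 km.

Δψ = ln[tan(π/4+φ₂/2)/tan(π/4+φ₁/2)] = -0.9149;  Δφ = -0.4390 rad,  Δλ = -1.4928 rad
q = Δφ/Δψ = 0.4798
d = R·√(Δφ² + q²Δλ²) = 6378·0.84002 = 5358 km

5358 km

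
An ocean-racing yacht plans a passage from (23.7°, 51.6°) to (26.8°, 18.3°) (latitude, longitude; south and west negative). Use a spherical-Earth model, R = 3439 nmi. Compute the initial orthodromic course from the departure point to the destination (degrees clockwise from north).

N = sin Δλ·cos φ₂ = -0.4900;  D = cos φ₁ sin φ₂ − sin φ₁ cos φ₂ cos Δλ = +0.1130
initial course = atan2(N, D) = 282.98°

283.0°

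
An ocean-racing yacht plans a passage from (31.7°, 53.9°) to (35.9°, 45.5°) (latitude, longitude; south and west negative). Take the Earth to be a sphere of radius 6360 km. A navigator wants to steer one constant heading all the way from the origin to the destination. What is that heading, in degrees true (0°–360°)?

301.0°

Meridional parts: M(φ₁)=+0.5839, M(φ₂)=+0.6721 → ΔM = +0.0883;  Δλ = -0.1466 rad
tan C = Δλ / ΔM = -1.6613 → C = 301.05°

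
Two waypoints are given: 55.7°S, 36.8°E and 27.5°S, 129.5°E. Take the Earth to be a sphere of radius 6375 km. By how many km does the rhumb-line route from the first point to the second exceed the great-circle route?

Great circle: cos σ = sin φ₁ sin φ₂ + cos φ₁ cos φ₂ cos Δλ,  σ = 1.2048 rad → d_gc = 7680.4 km
Rhumb line: Δψ = +0.6762, q = Δφ/Δψ = 0.7279, d_rh = R√(Δφ²+q²Δλ²) = 8136.8 km
Excess = 8136.8 − 7680.4 = 456.4 ≈ 456 km

456 km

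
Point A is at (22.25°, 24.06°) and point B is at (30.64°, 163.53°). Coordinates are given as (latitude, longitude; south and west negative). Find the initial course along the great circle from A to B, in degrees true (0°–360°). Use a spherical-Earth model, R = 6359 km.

37.9°

N = sin Δλ·cos φ₂ = +0.5591;  D = cos φ₁ sin φ₂ − sin φ₁ cos φ₂ cos Δλ = +0.7193
initial course = atan2(N, D) = 37.86°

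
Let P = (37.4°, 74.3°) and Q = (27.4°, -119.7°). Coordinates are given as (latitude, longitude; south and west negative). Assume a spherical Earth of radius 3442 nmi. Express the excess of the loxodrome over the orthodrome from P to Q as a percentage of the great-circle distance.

Great circle: σ = 1.9876 rad → d_gc = Rσ = 6841.3 nmi
Rhumb: Δφ = -0.1745, Δλ = +2.8972, Δψ = -0.2072, q = Δφ/Δψ = 0.8424 → d_rh = R√(Δφ²+q²Δλ²) = 8422.0 nmi
Excess = (8422.0 − 6841.3) / 6841.3 = 1580.7 / 6841.3 = 23.11% ≈ 23.1%

23.1%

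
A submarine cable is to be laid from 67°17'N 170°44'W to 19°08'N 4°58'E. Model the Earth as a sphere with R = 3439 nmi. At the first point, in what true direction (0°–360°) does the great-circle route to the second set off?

4.1°

N = sin Δλ·cos φ₂ = +0.0708;  D = cos φ₁ sin φ₂ − sin φ₁ cos φ₂ cos Δλ = +0.9956
initial course = atan2(N, D) = 4.07°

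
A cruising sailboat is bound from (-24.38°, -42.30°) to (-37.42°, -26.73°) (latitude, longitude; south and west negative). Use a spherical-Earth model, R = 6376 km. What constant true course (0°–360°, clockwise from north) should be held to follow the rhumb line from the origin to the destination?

Δψ = ln[tan(π/4+φ₂/2)/tan(π/4+φ₁/2)] = -0.2662
Δλ = +0.2717 rad (taken the short way round)
course = atan2(Δλ, Δψ) = 134.41°

134.4°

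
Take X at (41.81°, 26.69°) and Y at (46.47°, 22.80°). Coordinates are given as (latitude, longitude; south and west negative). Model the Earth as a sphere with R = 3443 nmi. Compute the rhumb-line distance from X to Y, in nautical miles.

326 nmi

Δψ = ln[tan(π/4+φ₂/2)/tan(π/4+φ₁/2)] = +0.1134;  Δφ = +0.0813 rad,  Δλ = -0.0679 rad
q = Δφ/Δψ = 0.7171
d = R·√(Δφ² + q²Δλ²) = 3443·0.09479 = 326 nmi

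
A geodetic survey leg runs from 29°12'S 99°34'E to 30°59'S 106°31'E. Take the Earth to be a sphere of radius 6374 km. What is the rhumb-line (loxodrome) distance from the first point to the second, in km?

Rhumb course C = atan2(Δλ, Δψ) with Δψ = ln[tan(π/4+φ₂/2)/tan(π/4+φ₁/2)] = -0.0360, Δλ = +0.1213 → C = 106.52°
d = R·|Δφ| / |cos C| = 6374·0.03113 / 0.28434 = 698 km

698 km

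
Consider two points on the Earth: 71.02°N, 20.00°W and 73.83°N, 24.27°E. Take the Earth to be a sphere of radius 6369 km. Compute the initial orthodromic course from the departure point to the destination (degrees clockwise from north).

57.5°

θ = atan2( sin Δλ·cos φ₂ ,  cos φ₁ sin φ₂ − sin φ₁ cos φ₂ cos Δλ )
  = atan2(+0.1944, +0.1238) = 57.51°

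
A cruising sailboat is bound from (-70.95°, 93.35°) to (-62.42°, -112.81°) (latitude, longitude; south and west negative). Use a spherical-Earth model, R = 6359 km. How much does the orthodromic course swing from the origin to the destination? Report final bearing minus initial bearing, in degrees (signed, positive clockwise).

At departure: θ₁ = atan2(sin Δλ cos φ₂, cos φ₁ sin φ₂ − sin φ₁ cos φ₂ cos Δλ) = 163.34°
At arrival: θ₂ = atan2(sin Δλ cos φ₁, −cos φ₂ sin φ₁ + sin φ₂ cos φ₁ cos Δλ) = 11.66°
Δθ = θ₂ − θ₁ = -151.7°

-151.7°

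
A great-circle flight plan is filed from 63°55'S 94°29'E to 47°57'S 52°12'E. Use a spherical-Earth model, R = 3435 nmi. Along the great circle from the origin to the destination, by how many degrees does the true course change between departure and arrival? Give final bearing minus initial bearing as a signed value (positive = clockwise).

At departure: θ₁ = atan2(sin Δλ cos φ₂, cos φ₁ sin φ₂ − sin φ₁ cos φ₂ cos Δλ) = 284.74°
At arrival: θ₂ = atan2(sin Δλ cos φ₁, −cos φ₂ sin φ₁ + sin φ₂ cos φ₁ cos Δλ) = 320.59°
Δθ = θ₂ − θ₁ = +35.9°

+35.9°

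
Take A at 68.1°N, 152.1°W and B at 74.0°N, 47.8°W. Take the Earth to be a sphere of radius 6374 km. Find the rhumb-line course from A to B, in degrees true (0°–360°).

Meridional parts: M(φ₁)=+1.6426, M(φ₂)=+1.9623 → ΔM = +0.3196;  Δλ = +1.8204 rad
tan C = Δλ / ΔM = +5.6949 → C = 80.04°

80.0°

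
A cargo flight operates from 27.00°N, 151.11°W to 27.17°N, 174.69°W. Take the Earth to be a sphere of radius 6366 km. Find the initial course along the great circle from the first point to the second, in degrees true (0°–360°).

275.9°

N = sin Δλ·cos φ₂ = -0.3559;  D = cos φ₁ sin φ₂ − sin φ₁ cos φ₂ cos Δλ = +0.0367
initial course = atan2(N, D) = 275.89°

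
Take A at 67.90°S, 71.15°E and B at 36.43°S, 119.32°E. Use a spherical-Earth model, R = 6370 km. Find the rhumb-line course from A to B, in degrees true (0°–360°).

Δψ = ln[tan(π/4+φ₂/2)/tan(π/4+φ₁/2)] = +0.9497
Δλ = +0.8407 rad (taken the short way round)
course = atan2(Δλ, Δψ) = 41.52°

41.5°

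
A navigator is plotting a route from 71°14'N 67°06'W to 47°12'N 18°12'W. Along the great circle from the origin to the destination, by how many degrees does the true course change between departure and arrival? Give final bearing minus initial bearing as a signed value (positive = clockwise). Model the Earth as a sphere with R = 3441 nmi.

Initial bearing θ₁ = atan2(sin Δλ cos φ₂, cos φ₁ sin φ₂ − sin φ₁ cos φ₂ cos Δλ) = 110.05°
Final bearing θ₂ = (initial bearing from the destination back to the start) + 180° = 153.59°
Δθ = θ₂ − θ₁ = +43.5°

+43.5°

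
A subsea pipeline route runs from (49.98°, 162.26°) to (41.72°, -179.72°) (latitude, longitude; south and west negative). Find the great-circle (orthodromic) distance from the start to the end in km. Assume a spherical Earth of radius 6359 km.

1661 km

cos σ = sin φ₁ sin φ₂ + cos φ₁ cos φ₂ cos Δλ
      = sin(49.98°)sin(41.72°) + cos(49.98°)cos(41.72°)cos(18.02°) = 0.9661
σ = 14.965° → d = Rσ = 6359·0.26119 = 1661 km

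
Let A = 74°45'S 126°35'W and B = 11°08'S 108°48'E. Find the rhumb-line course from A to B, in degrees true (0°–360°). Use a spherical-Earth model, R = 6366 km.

309.8°

Meridional parts: M(φ₁)=-2.0109, M(φ₂)=-0.1955 → ΔM = +1.8153;  Δλ = -2.1750 rad
tan C = Δλ / ΔM = -1.1981 → C = 309.85°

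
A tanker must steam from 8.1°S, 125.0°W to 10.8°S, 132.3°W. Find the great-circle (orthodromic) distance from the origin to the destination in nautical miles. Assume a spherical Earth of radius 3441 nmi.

Haversine: a = sin²(Δφ/2)+cos φ₁ cos φ₂ sin²(Δλ/2) = 0.00450;  σ = 2·atan2(√a,√(1−a))
σ = 7.690° → d = Rσ = 3441·0.13421 = 462 nmi

462 nmi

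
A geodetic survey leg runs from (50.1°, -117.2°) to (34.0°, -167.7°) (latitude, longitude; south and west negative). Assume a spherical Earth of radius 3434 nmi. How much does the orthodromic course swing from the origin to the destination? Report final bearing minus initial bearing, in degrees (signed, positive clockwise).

At departure: θ₁ = atan2(sin Δλ cos φ₂, cos φ₁ sin φ₂ − sin φ₁ cos φ₂ cos Δλ) = 265.90°
At arrival: θ₂ = atan2(sin Δλ cos φ₁, −cos φ₂ sin φ₁ + sin φ₂ cos φ₁ cos Δλ) = 230.51°
Δθ = θ₂ − θ₁ = -35.4°

-35.4°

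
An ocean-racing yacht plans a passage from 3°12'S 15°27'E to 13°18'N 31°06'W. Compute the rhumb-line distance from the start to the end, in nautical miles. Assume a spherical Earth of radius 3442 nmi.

Δψ = ln[tan(π/4+φ₂/2)/tan(π/4+φ₁/2)] = +0.2901;  Δφ = +0.2880 rad,  Δλ = -0.8125 rad
q = Δφ/Δψ = 0.9926
d = R·√(Δφ² + q²Δλ²) = 3442·0.85633 = 2947 nmi

2947 nmi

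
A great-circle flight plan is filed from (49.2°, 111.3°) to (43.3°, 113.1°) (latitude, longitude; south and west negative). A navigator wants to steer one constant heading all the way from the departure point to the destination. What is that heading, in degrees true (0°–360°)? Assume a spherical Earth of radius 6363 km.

168.1°

Meridional parts: M(φ₁)=+0.9891, M(φ₂)=+0.8400 → ΔM = -0.1491;  Δλ = +0.0314 rad
tan C = Δλ / ΔM = -0.2107 → C = 168.10°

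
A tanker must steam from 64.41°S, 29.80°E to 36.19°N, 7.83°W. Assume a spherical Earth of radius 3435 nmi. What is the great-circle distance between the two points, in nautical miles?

cos σ = sin φ₁ sin φ₂ + cos φ₁ cos φ₂ cos Δλ
      = sin(-64.41°)sin(36.19°) + cos(-64.41°)cos(36.19°)cos(-37.63°) = -0.2565
σ = 104.861° → d = Rσ = 3435·1.83016 = 6287 nmi

6287 nmi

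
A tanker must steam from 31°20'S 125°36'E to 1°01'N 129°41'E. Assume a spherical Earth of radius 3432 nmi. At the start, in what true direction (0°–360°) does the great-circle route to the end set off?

θ = atan2( sin Δλ·cos φ₂ ,  cos φ₁ sin φ₂ − sin φ₁ cos φ₂ cos Δλ )
  = atan2(+0.0712, +0.5338) = 7.60°

7.6°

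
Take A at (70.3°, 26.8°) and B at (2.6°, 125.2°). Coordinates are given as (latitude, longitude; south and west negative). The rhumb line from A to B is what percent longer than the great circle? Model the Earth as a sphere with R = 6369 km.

Great circle: σ = 1.5773 rad → d_gc = Rσ = 10045.7 km
Rhumb: Δφ = -1.1816, Δλ = +1.7174, Δψ = -1.7054, q = Δφ/Δψ = 0.6928 → d_rh = R√(Δφ²+q²Δλ²) = 10680.1 km
Excess = (10680.1 − 10045.7) / 10045.7 = 634.4 / 10045.7 = 6.32% ≈ 6.3%

6.3%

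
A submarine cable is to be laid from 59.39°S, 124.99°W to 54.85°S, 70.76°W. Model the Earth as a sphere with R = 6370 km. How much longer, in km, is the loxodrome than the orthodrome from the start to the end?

89 km

Great circle: cos σ = sin φ₁ sin φ₂ + cos φ₁ cos φ₂ cos Δλ,  σ = 0.5052 rad → d_gc = 3218.3 km
Rhumb line: Δψ = +0.1462, q = Δφ/Δψ = 0.5421, d_rh = R√(Δφ²+q²Δλ²) = 3306.9 km
Excess = 3306.9 − 3218.3 = 88.6 ≈ 89 km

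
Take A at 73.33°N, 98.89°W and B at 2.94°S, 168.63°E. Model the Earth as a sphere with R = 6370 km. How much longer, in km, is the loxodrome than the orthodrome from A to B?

560 km

Great circle: cos σ = sin φ₁ sin φ₂ + cos φ₁ cos φ₂ cos Δλ,  σ = 1.6324 rad → d_gc = 10398.17 km
Rhumb line: Δψ = -1.9720, q = Δφ/Δψ = 0.6750, d_rh = R√(Δφ²+q²Δλ²) = 10957.72 km
Excess = 10957.72 − 10398.17 = 559.55 ≈ 560 km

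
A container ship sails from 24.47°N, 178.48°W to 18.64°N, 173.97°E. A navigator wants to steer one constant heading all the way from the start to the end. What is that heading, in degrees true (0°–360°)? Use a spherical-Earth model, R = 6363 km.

230.3°

Meridional parts: M(φ₁)=+0.4407, M(φ₂)=+0.3312 → ΔM = -0.1095;  Δλ = -0.1318 rad
tan C = Δλ / ΔM = +1.2038 → C = 230.28°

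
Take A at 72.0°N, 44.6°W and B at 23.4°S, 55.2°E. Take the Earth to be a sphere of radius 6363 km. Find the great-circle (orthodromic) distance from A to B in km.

cos σ = sin φ₁ sin φ₂ + cos φ₁ cos φ₂ cos Δλ
      = sin(72.00°)sin(-23.40°) + cos(72.00°)cos(-23.40°)cos(99.80°) = -0.4260
σ = 115.213° → d = Rσ = 6363·2.01084 = 12795 km

12795 km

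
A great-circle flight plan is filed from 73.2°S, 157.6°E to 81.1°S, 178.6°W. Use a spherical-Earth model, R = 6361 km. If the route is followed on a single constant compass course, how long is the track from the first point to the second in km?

Rhumb course C = atan2(Δλ, Δψ) with Δψ = ln[tan(π/4+φ₂/2)/tan(π/4+φ₁/2)] = -0.6405, Δλ = +0.4154 → C = 147.04°
d = R·|Δφ| / |cos C| = 6361·0.13788 / 0.83901 = 1045 km

1045 km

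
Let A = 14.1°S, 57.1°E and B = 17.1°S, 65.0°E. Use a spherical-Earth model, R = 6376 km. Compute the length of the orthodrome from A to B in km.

Haversine: a = sin²(Δφ/2)+cos φ₁ cos φ₂ sin²(Δλ/2) = 0.00508;  σ = 2·atan2(√a,√(1−a))
σ = 8.178° → d = Rσ = 6376·0.14273 = 910 km

910 km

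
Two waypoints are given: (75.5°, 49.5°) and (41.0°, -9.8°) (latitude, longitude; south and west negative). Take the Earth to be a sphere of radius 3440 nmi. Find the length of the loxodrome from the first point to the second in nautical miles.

2667 nmi

Rhumb course C = atan2(Δλ, Δψ) with Δψ = ln[tan(π/4+φ₂/2)/tan(π/4+φ₁/2)] = -1.2760, Δλ = -1.0350 → C = 219.05°
d = R·|Δφ| / |cos C| = 3440·0.60214 / 0.77664 = 2667 nmi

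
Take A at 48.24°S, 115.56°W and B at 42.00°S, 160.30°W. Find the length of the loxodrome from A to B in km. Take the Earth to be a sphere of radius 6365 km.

Rhumb course C = atan2(Δλ, Δψ) with Δψ = ln[tan(π/4+φ₂/2)/tan(π/4+φ₁/2)] = +0.1546, Δλ = -0.7809 → C = 281.20°
d = R·|Δφ| / |cos C| = 6365·0.10891 / 0.19419 = 3570 km

3570 km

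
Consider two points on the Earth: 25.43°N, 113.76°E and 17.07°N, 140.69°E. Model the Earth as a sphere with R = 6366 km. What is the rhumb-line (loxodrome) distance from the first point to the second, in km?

Rhumb course C = atan2(Δλ, Δψ) with Δψ = ln[tan(π/4+φ₂/2)/tan(π/4+φ₁/2)] = -0.1567, Δλ = +0.4700 → C = 108.44°
d = R·|Δφ| / |cos C| = 6366·0.14591 / 0.31634 = 2936 km

2936 km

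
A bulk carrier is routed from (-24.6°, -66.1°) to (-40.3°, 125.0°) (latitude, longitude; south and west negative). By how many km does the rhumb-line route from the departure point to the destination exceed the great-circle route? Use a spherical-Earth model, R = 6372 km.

3148 km

Great circle: cos σ = sin φ₁ sin φ₂ + cos φ₁ cos φ₂ cos Δλ,  σ = 1.9946 rad → d_gc = 12709.6 km
Rhumb line: Δψ = -0.3266, q = Δφ/Δψ = 0.8391, d_rh = R√(Δφ²+q²Δλ²) = 15857.2 km
Excess = 15857.2 − 12709.6 = 3147.6 ≈ 3148 km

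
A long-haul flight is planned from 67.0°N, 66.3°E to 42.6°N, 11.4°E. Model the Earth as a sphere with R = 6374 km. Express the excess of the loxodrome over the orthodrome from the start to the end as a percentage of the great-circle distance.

Great circle: σ = 0.6625 rad → d_gc = Rσ = 4222.9 km
Rhumb: Δφ = -0.4259, Δλ = -0.9582, Δψ = -0.7690, q = Δφ/Δψ = 0.5538 → d_rh = R√(Δφ²+q²Δλ²) = 4336.8 km
Excess = (4336.8 − 4222.9) / 4222.9 = 113.9 / 4222.9 = 2.70% ≈ 2.7%

2.7%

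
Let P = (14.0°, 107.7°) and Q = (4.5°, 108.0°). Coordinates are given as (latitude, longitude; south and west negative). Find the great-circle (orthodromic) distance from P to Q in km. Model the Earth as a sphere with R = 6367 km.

cos σ = sin φ₁ sin φ₂ + cos φ₁ cos φ₂ cos Δλ
      = sin(14.00°)sin(4.50°) + cos(14.00°)cos(4.50°)cos(0.30°) = 0.9863
σ = 9.505° → d = Rσ = 6367·0.16589 = 1056 km

1056 km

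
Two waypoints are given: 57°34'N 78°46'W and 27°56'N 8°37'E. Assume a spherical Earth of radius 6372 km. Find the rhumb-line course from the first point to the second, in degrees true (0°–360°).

Δψ = ln[tan(π/4+φ₂/2)/tan(π/4+φ₁/2)] = -0.7269
Δλ = +1.5251 rad (taken the short way round)
course = atan2(Δλ, Δψ) = 115.48°

115.5°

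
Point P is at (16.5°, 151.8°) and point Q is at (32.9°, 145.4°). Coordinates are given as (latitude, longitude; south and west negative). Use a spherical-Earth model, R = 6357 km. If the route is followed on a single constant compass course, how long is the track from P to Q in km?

Δψ = ln[tan(π/4+φ₂/2)/tan(π/4+φ₁/2)] = +0.3166;  Δφ = +0.2862 rad,  Δλ = -0.1117 rad
q = Δφ/Δψ = 0.9041
d = R·√(Δφ² + q²Δλ²) = 6357·0.30353 = 1930 km

1930 km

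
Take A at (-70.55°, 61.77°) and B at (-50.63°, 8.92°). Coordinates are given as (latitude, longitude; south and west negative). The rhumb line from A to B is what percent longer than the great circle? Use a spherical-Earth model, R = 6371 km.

Great circle: σ = 0.5423 rad → d_gc = Rσ = 3455.2 km
Rhumb: Δφ = +0.3477, Δλ = -0.9224, Δψ = +0.7360, q = Δφ/Δψ = 0.4724 → d_rh = R√(Δφ²+q²Δλ²) = 3551.5 km
Excess = (3551.5 − 3455.2) / 3455.2 = 96.3 / 3455.2 = 2.79% ≈ 2.8%

2.8%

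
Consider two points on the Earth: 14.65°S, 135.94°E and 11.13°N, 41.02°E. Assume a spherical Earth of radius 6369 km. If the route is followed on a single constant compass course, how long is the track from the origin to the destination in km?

Rhumb course C = atan2(Δλ, Δψ) with Δψ = ln[tan(π/4+φ₂/2)/tan(π/4+φ₁/2)] = +0.4540, Δλ = -1.6567 → C = 285.33°
d = R·|Δφ| / |cos C| = 6369·0.44995 / 0.26431 = 10842 km

10842 km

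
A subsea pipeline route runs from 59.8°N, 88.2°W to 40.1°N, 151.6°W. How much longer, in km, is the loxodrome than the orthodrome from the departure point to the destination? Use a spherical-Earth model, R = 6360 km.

155 km

Great circle: cos σ = sin φ₁ sin φ₂ + cos φ₁ cos φ₂ cos Δλ,  σ = 0.7540 rad → d_gc = 4795.2 km
Rhumb line: Δψ = -0.5448, q = Δφ/Δψ = 0.6311, d_rh = R√(Δφ²+q²Δλ²) = 4950.6 km
Excess = 4950.6 − 4795.2 = 155.4 ≈ 155 km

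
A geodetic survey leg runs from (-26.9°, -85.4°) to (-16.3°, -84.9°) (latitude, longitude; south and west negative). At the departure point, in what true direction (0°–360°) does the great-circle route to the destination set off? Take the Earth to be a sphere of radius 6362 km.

N = sin Δλ·cos φ₂ = +0.0084;  D = cos φ₁ sin φ₂ − sin φ₁ cos φ₂ cos Δλ = +0.1839
initial course = atan2(N, D) = 2.61°

2.6°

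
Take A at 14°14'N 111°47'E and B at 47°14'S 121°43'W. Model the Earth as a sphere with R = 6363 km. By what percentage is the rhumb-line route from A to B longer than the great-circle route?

Great circle: σ = 2.1797 rad → d_gc = Rσ = 13869.6 km
Rhumb: Δφ = -1.0728, Δλ = +2.2078, Δψ = -1.1886, q = Δφ/Δψ = 0.9025 → d_rh = R√(Δφ²+q²Δλ²) = 14400.2 km
Excess = (14400.2 − 13869.6) / 13869.6 = 530.6 / 13869.6 = 3.83% ≈ 3.8%

3.8%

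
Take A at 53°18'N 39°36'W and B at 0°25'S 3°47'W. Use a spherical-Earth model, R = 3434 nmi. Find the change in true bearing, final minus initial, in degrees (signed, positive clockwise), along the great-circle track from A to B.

+18.3°

Initial bearing θ₁ = atan2(sin Δλ cos φ₂, cos φ₁ sin φ₂ − sin φ₁ cos φ₂ cos Δλ) = 138.20°
Final bearing θ₂ = (initial bearing from the destination back to the start) + 180° = 156.53°
Δθ = θ₂ − θ₁ = +18.3°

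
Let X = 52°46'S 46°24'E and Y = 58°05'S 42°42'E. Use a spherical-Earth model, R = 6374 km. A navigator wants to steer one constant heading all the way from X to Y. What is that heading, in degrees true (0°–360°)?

Meridional parts: M(φ₁)=-1.0881, M(φ₂)=-1.2519 → ΔM = -0.1638;  Δλ = -0.0646 rad
tan C = Δλ / ΔM = +0.3942 → C = 201.51°

201.5°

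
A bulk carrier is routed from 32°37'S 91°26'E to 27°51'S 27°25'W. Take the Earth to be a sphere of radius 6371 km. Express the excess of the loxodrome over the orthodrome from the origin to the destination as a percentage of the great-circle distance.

6.8%

Great circle: σ = 1.6785 rad → d_gc = Rσ = 10694.0 km
Rhumb: Δφ = +0.0832, Δλ = -2.0743, Δψ = +0.0963, q = Δφ/Δψ = 0.8636 → d_rh = R√(Δφ²+q²Δλ²) = 11424.7 km
Excess = (11424.7 − 10694.0) / 10694.0 = 730.7 / 10694.0 = 6.83% ≈ 6.8%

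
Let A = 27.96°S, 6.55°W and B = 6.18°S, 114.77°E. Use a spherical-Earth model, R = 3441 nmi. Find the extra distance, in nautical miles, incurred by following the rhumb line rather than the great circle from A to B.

Great circle: cos σ = sin φ₁ sin φ₂ + cos φ₁ cos φ₂ cos Δλ,  σ = 1.9889 rad → d_gc = 6843.7 nmi
Rhumb line: Δψ = +0.4005, q = Δφ/Δψ = 0.9491, d_rh = R√(Δφ²+q²Δλ²) = 7037.7 nmi
Excess = 7037.7 − 6843.7 = 194.0 ≈ 194 nmi

194 nmi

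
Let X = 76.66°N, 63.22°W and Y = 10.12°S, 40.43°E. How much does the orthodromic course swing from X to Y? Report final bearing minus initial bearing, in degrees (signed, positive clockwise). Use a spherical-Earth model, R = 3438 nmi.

At departure: θ₁ = atan2(sin Δλ cos φ₂, cos φ₁ sin φ₂ − sin φ₁ cos φ₂ cos Δλ) = 79.03°
At arrival: θ₂ = atan2(sin Δλ cos φ₁, −cos φ₂ sin φ₁ + sin φ₂ cos φ₁ cos Δλ) = 166.70°
Δθ = θ₂ − θ₁ = +87.7°

+87.7°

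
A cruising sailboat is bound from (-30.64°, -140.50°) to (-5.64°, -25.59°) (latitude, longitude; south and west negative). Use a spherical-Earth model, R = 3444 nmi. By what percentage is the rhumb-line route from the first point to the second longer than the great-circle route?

Great circle: σ = 1.8866 rad → d_gc = Rσ = 6497.3 nmi
Rhumb: Δφ = +0.4363, Δλ = +2.0056, Δψ = +0.4637, q = Δφ/Δψ = 0.9411 → d_rh = R√(Δφ²+q²Δλ²) = 6671.6 nmi
Excess = (6671.6 − 6497.3) / 6497.3 = 174.3 / 6497.3 = 2.68% ≈ 2.7%

2.7%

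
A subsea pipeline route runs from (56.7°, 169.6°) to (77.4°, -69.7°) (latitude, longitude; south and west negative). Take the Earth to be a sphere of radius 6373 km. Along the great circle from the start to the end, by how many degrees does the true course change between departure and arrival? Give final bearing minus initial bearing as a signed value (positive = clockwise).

+117.4°

Initial bearing θ₁ = atan2(sin Δλ cos φ₂, cos φ₁ sin φ₂ − sin φ₁ cos φ₂ cos Δλ) = 16.61°
Final bearing θ₂ = (initial bearing from the destination back to the start) + 180° = 134.00°
Δθ = θ₂ − θ₁ = +117.4°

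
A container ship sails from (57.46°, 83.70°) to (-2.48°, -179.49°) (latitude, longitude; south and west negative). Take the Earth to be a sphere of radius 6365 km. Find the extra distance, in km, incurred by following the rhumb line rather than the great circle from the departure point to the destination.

419 km

Great circle: cos σ = sin φ₁ sin φ₂ + cos φ₁ cos φ₂ cos Δλ,  σ = 1.6712 rad → d_gc = 10637.0 km
Rhumb line: Δψ = -1.2748, q = Δφ/Δψ = 0.8206, d_rh = R√(Δφ²+q²Δλ²) = 11055.8 km
Excess = 11055.8 − 10637.0 = 418.8 ≈ 419 km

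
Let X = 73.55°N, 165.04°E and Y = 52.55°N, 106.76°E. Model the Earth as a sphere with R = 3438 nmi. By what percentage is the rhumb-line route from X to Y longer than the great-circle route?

Great circle: σ = 0.5512 rad → d_gc = Rσ = 1894.9 nmi
Rhumb: Δφ = -0.3665, Δλ = -1.0172, Δψ = -0.8523, q = Δφ/Δψ = 0.4300 → d_rh = R√(Δφ²+q²Δλ²) = 1962.0 nmi
Excess = (1962.0 − 1894.9) / 1894.9 = 67.1 / 1894.9 = 3.54% ≈ 3.5%

3.5%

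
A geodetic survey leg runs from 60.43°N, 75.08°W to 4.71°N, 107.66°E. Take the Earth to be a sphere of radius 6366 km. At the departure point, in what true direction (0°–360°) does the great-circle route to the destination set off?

357.0°

θ = atan2( sin Δλ·cos φ₂ ,  cos φ₁ sin φ₂ − sin φ₁ cos φ₂ cos Δλ )
  = atan2(-0.0476, +0.9063) = 356.99°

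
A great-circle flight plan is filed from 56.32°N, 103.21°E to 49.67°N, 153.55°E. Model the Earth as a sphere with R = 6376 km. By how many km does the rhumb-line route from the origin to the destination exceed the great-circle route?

72 km

Great circle: cos σ = sin φ₁ sin φ₂ + cos φ₁ cos φ₂ cos Δλ,  σ = 0.5288 rad → d_gc = 3371.4 km
Rhumb line: Δψ = -0.1933, q = Δφ/Δψ = 0.6004, d_rh = R√(Δφ²+q²Δλ²) = 3443.6 km
Excess = 3443.6 − 3371.4 = 72.2 ≈ 72 km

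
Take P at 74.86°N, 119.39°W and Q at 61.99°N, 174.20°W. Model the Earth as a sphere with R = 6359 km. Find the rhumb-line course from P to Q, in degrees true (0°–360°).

236.6°

Δψ = ln[tan(π/4+φ₂/2)/tan(π/4+φ₁/2)] = -0.6296
Δλ = -0.9566 rad (taken the short way round)
course = atan2(Δλ, Δψ) = 236.65°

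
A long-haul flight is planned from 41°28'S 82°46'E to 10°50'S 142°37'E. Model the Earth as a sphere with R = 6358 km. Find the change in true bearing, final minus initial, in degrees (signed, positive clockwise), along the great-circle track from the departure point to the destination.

-29.5°

At departure: θ₁ = atan2(sin Δλ cos φ₂, cos φ₁ sin φ₂ − sin φ₁ cos φ₂ cos Δλ) = 77.66°
At arrival: θ₂ = atan2(sin Δλ cos φ₁, −cos φ₂ sin φ₁ + sin φ₂ cos φ₁ cos Δλ) = 48.19°
Δθ = θ₂ − θ₁ = -29.5°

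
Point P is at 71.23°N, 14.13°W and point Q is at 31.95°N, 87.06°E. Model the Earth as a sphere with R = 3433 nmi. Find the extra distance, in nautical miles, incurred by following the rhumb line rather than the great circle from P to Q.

Great circle: cos σ = sin φ₁ sin φ₂ + cos φ₁ cos φ₂ cos Δλ,  σ = 1.1062 rad → d_gc = 3797.6 nmi
Rhumb line: Δψ = -1.2111, q = Δφ/Δψ = 0.5661, d_rh = R√(Δφ²+q²Δλ²) = 4161.5 nmi
Excess = 4161.5 − 3797.6 = 363.9 ≈ 364 nmi

364 nmi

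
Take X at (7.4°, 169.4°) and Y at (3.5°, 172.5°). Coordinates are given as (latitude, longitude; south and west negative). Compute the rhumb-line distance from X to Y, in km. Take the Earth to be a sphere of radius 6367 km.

Δψ = ln[tan(π/4+φ₂/2)/tan(π/4+φ₁/2)] = -0.0684;  Δφ = -0.0681 rad,  Δλ = +0.0541 rad
q = Δφ/Δψ = 0.9953
d = R·√(Δφ² + q²Δλ²) = 6367·0.08679 = 553 km

553 km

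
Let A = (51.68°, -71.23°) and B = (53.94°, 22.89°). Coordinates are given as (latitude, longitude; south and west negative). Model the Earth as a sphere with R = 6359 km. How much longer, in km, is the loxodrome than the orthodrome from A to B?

Great circle: cos σ = sin φ₁ sin φ₂ + cos φ₁ cos φ₂ cos Δλ,  σ = 0.9172 rad → d_gc = 5832.7 km
Rhumb line: Δψ = +0.0653, q = Δφ/Δψ = 0.6043, d_rh = R√(Δφ²+q²Δλ²) = 6317.3 km
Excess = 6317.3 − 5832.7 = 484.6 ≈ 485 km

485 km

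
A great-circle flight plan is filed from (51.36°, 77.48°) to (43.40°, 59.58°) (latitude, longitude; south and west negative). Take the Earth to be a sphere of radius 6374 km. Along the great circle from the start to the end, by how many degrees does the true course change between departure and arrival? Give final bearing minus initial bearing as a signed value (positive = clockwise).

-13.3°

At departure: θ₁ = atan2(sin Δλ cos φ₂, cos φ₁ sin φ₂ − sin φ₁ cos φ₂ cos Δλ) = 243.57°
At arrival: θ₂ = atan2(sin Δλ cos φ₁, −cos φ₂ sin φ₁ + sin φ₂ cos φ₁ cos Δλ) = 230.32°
Δθ = θ₂ − θ₁ = -13.3°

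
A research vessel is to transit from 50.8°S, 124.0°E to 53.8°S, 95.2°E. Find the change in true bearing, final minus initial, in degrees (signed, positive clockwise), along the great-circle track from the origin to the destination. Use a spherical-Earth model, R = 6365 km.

Initial bearing θ₁ = atan2(sin Δλ cos φ₂, cos φ₁ sin φ₂ − sin φ₁ cos φ₂ cos Δλ) = 249.05°
Final bearing θ₂ = (initial bearing from the destination back to the start) + 180° = 272.02°
Δθ = θ₂ − θ₁ = +23.0°

+23.0°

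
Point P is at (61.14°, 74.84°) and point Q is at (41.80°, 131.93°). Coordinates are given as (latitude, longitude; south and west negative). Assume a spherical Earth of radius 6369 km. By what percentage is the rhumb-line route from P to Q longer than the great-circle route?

Great circle: σ = 0.6773 rad → d_gc = Rσ = 4313.9 km
Rhumb: Δφ = -0.3375, Δλ = +0.9964, Δψ = -0.5530, q = Δφ/Δψ = 0.6104 → d_rh = R√(Δφ²+q²Δλ²) = 4430.3 km
Excess = (4430.3 − 4313.9) / 4313.9 = 116.4 / 4313.9 = 2.70% ≈ 2.7%

2.7%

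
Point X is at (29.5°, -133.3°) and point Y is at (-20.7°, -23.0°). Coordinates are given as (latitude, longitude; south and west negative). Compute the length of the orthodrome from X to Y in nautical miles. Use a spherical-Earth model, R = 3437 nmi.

cos σ = sin φ₁ sin φ₂ + cos φ₁ cos φ₂ cos Δλ
      = sin(29.50°)sin(-20.70°) + cos(29.50°)cos(-20.70°)cos(110.30°) = -0.4565
σ = 117.163° → d = Rσ = 3437·2.04488 = 7028 nmi

7028 nmi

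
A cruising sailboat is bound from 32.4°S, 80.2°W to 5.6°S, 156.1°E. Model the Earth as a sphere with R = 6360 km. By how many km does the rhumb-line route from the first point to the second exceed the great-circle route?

471 km

Great circle: cos σ = sin φ₁ sin φ₂ + cos φ₁ cos φ₂ cos Δλ,  σ = 1.9976 rad → d_gc = 12704.6 km
Rhumb line: Δψ = +0.5004, q = Δφ/Δψ = 0.9348, d_rh = R√(Δφ²+q²Δλ²) = 13175.6 km
Excess = 13175.6 − 12704.6 = 471.0 ≈ 471 km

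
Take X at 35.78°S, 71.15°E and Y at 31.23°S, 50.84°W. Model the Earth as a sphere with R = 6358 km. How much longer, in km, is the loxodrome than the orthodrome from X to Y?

897 km

Great circle: cos σ = sin φ₁ sin φ₂ + cos φ₁ cos φ₂ cos Δλ,  σ = 1.6352 rad → d_gc = 10396.7 km
Rhumb line: Δψ = +0.0953, q = Δφ/Δψ = 0.8334, d_rh = R√(Δφ²+q²Δλ²) = 11293.4 km
Excess = 11293.4 − 10396.7 = 896.7 ≈ 897 km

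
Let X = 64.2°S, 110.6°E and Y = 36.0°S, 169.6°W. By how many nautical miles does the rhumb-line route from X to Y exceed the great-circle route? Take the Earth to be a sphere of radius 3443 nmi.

Great circle: cos σ = sin φ₁ sin φ₂ + cos φ₁ cos φ₂ cos Δλ,  σ = 0.9378 rad → d_gc = 3228.9 nmi
Rhumb line: Δψ = +0.7996, q = Δφ/Δψ = 0.6155, d_rh = R√(Δφ²+q²Δλ²) = 3403.5 nmi
Excess = 3403.5 − 3228.9 = 174.6 ≈ 175 nmi

175 nmi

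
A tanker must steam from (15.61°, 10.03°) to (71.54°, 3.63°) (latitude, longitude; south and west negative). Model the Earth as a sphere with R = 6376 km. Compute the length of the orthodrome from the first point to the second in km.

cos σ = sin φ₁ sin φ₂ + cos φ₁ cos φ₂ cos Δλ
      = sin(15.61°)sin(71.54°) + cos(15.61°)cos(71.54°)cos(-6.40°) = 0.5583
σ = 56.061° → d = Rσ = 6376·0.97846 = 6239 km

6239 km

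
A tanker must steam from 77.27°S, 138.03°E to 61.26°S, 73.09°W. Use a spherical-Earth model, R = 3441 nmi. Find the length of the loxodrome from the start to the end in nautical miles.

Rhumb course C = atan2(Δλ, Δψ) with Δψ = ln[tan(π/4+φ₂/2)/tan(π/4+φ₁/2)] = +0.8315, Δλ = +2.5984 → C = 72.26°
d = R·|Δφ| / |cos C| = 3441·0.27943 / 0.30477 = 3155 nmi

3155 nmi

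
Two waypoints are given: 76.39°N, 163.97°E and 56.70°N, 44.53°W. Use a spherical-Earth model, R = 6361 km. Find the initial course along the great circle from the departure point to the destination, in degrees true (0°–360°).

21.5°

θ = atan2( sin Δλ·cos φ₂ ,  cos φ₁ sin φ₂ − sin φ₁ cos φ₂ cos Δλ )
  = atan2(+0.2620, +0.6656) = 21.48°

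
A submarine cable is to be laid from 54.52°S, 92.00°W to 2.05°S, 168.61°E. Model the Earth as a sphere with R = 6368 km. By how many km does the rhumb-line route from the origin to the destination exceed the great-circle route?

442 km

Great circle: cos σ = sin φ₁ sin φ₂ + cos φ₁ cos φ₂ cos Δλ,  σ = 1.6364 rad → d_gc = 10420.3 km
Rhumb line: Δψ = +1.1039, q = Δφ/Δψ = 0.8296, d_rh = R√(Δφ²+q²Δλ²) = 10861.9 km
Excess = 10861.9 − 10420.3 = 441.6 ≈ 442 km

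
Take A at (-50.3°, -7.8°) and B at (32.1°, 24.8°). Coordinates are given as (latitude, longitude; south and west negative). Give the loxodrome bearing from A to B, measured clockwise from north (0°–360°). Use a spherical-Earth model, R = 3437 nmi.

19.5°

Meridional parts: M(φ₁)=-1.0189, M(φ₂)=+0.5921 → ΔM = +1.6109;  Δλ = +0.5690 rad
tan C = Δλ / ΔM = +0.3532 → C = 19.45°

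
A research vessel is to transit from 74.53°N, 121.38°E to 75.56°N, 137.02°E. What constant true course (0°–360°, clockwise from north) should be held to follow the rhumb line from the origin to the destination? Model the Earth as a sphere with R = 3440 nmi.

75.7°

Meridional parts: M(φ₁)=+1.9964, M(φ₂)=+2.0661 → ΔM = +0.0697;  Δλ = +0.2730 rad
tan C = Δλ / ΔM = +3.9170 → C = 75.68°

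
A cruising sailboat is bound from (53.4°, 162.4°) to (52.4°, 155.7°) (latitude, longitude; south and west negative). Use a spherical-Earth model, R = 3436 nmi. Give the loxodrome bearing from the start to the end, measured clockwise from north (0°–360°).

Meridional parts: M(φ₁)=+1.1065, M(φ₂)=+1.0776 → ΔM = -0.0289;  Δλ = -0.1169 rad
tan C = Δλ / ΔM = +4.0413 → C = 256.10°

256.1°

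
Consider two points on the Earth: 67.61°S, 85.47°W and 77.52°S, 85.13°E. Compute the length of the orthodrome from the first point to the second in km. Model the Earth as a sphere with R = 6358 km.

3857 km

Haversine: a = sin²(Δφ/2)+cos φ₁ cos φ₂ sin²(Δλ/2) = 0.08922;  σ = 2·atan2(√a,√(1−a))
σ = 34.759° → d = Rσ = 6358·0.60666 = 3857 km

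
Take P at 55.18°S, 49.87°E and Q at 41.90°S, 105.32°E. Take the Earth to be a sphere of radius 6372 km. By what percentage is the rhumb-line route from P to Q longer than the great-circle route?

2.3%

Great circle: σ = 0.6612 rad → d_gc = Rσ = 4212.8 km
Rhumb: Δφ = +0.2318, Δλ = +0.9678, Δψ = +0.3529, q = Δφ/Δψ = 0.6568 → d_rh = R√(Δφ²+q²Δλ²) = 4311.1 km
Excess = (4311.1 − 4212.8) / 4212.8 = 98.3 / 4212.8 = 2.33% ≈ 2.3%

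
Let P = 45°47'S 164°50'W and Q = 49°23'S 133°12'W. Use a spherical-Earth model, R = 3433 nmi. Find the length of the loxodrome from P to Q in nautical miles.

Rhumb course C = atan2(Δλ, Δψ) with Δψ = ln[tan(π/4+φ₂/2)/tan(π/4+φ₁/2)] = -0.0932, Δλ = +0.5521 → C = 99.58°
d = R·|Δφ| / |cos C| = 3433·0.06283 / 0.16646 = 1296 nmi

1296 nmi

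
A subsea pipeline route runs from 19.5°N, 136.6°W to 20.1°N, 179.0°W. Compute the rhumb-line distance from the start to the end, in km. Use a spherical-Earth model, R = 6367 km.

Δψ = ln[tan(π/4+φ₂/2)/tan(π/4+φ₁/2)] = +0.0111;  Δφ = +0.0105 rad,  Δλ = -0.7400 rad
q = Δφ/Δψ = 0.9409
d = R·√(Δφ² + q²Δλ²) = 6367·0.69634 = 4434 km

4434 km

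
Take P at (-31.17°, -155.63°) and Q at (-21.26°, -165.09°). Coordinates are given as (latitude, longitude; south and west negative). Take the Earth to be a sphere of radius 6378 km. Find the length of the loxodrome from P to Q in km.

Rhumb course C = atan2(Δλ, Δψ) with Δψ = ln[tan(π/4+φ₂/2)/tan(π/4+φ₁/2)] = +0.1932, Δλ = -0.1651 → C = 319.48°
d = R·|Δφ| / |cos C| = 6378·0.17296 / 0.76013 = 1451 km

1451 km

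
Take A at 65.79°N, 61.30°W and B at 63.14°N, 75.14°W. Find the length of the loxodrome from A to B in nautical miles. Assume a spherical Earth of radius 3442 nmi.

392 nmi

Rhumb course C = atan2(Δλ, Δψ) with Δψ = ln[tan(π/4+φ₂/2)/tan(π/4+φ₁/2)] = -0.1074, Δλ = -0.2416 → C = 246.03°
d = R·|Δφ| / |cos C| = 3442·0.04625 / 0.40624 = 392 nmi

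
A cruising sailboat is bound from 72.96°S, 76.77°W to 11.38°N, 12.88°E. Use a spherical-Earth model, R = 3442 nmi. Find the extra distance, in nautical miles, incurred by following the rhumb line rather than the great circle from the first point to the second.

Great circle: cos σ = sin φ₁ sin φ₂ + cos φ₁ cos φ₂ cos Δλ,  σ = 1.7588 rad → d_gc = 6053.8 nmi
Rhumb line: Δψ = +2.0983, q = Δφ/Δψ = 0.7015, d_rh = R√(Δφ²+q²Δλ²) = 6320.2 nmi
Excess = 6320.2 − 6053.8 = 266.4 ≈ 266 nmi

266 nmi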